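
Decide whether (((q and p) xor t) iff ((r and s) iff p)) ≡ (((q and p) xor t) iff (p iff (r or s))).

not equivalent

p  q  r  s  t  |  φ  ψ
1  1  1  1  1  |  0  0
1  1  1  1  0  |  1  1
1  1  1  0  1  |  1  0
1  1  1  0  0  |  0  1
1  1  0  1  1  |  1  0
1  1  0  1  0  |  0  1
1  1  0  0  1  |  1  1
1  1  0  0  0  |  0  0
1  0  1  1  1  |  1  1
1  0  1  1  0  |  0  0
1  0  1  0  1  |  0  1
1  0  1  0  0  |  1  0
1  0  0  1  1  |  0  1
1  0  0  1  0  |  1  0
1  0  0  0  1  |  0  0
1  0  0  0  0  |  1  1
0  1  1  1  1  |  0  0
0  1  1  1  0  |  1  1
0  1  1  0  1  |  1  0
0  1  1  0  0  |  0  1
0  1  0  1  1  |  1  0
0  1  0  1  0  |  0  1
0  1  0  0  1  |  1  1
0  1  0  0  0  |  0  0
0  0  1  1  1  |  0  0
0  0  1  1  0  |  1  1
0  0  1  0  1  |  1  0
0  0  1  0  0  |  0  1
0  0  0  1  1  |  1  0
0  0  0  1  0  |  0  1
0  0  0  0  1  |  1  1
0  0  0  0  0  |  0  0
The columns differ at p=1, q=1, r=1, s=0, t=1 (φ=1, ψ=0), so they are not equivalent.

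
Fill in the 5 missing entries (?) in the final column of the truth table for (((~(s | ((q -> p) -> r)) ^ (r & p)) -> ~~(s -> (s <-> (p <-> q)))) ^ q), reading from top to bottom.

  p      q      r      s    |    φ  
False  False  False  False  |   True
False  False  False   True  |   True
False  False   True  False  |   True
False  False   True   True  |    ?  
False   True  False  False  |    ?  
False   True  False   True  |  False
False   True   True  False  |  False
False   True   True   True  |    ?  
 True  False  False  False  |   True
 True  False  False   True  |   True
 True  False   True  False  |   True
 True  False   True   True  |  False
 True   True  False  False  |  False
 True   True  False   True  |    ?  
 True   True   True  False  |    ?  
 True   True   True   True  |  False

True, False, False, False, False

Row p=False, q=False, r=True, s=True: ((~(s | ((q -> p) -> r)) ^ (r & p)) -> ~~(s -> (s <-> (p <-> q)))) = True, so the formula = True.
Row p=False, q=True, r=False, s=False: ((~(s | ((q -> p) -> r)) ^ (r & p)) -> ~~(s -> (s <-> (p <-> q)))) = True, so the formula = False.
Row p=False, q=True, r=True, s=True: ((~(s | ((q -> p) -> r)) ^ (r & p)) -> ~~(s -> (s <-> (p <-> q)))) = True, so the formula = False.
Row p=True, q=True, r=False, s=True: ((~(s | ((q -> p) -> r)) ^ (r & p)) -> ~~(s -> (s <-> (p <-> q)))) = True, so the formula = False.
Row p=True, q=True, r=True, s=False: ((~(s | ((q -> p) -> r)) ^ (r & p)) -> ~~(s -> (s <-> (p <-> q)))) = True, so the formula = False.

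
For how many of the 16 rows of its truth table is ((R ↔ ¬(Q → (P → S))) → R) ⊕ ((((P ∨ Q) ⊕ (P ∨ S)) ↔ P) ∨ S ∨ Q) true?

7

P | Q | R | S | (P → S) | (Q → (P → S)) | ¬(Q → (P → S)) | (R ↔ ¬(Q → (P → S))) | ((R ↔ ¬(Q → (P → S))) → R) | (P ∨ Q) | (P ∨ S) | ((P ∨ Q) ⊕ (P ∨ S)) | (((P ∨ Q) ⊕ (P ∨ S)) ↔ P) | φ
- | - | - | - | ------- | ------------- | -------------- | -------------------- | -------------------------- | ------- | ------- | ------------------- | ------------------------- | -
F | F | F | F |    T    |       T       |       F        |          T           |             F              |    F    |    F    |          F          |             T             | T
F | F | F | T |    T    |       T       |       F        |          T           |             F              |    F    |    T    |          T          |             F             | T
F | F | T | F |    T    |       T       |       F        |          F           |             T              |    F    |    F    |          F          |             T             | F
F | F | T | T |    T    |       T       |       F        |          F           |             T              |    F    |    T    |          T          |             F             | F
F | T | F | F |    T    |       T       |       F        |          T           |             F              |    T    |    F    |          T          |             F             | T
F | T | F | T |    T    |       T       |       F        |          T           |             F              |    T    |    T    |          F          |             T             | T
F | T | T | F |    T    |       T       |       F        |          F           |             T              |    T    |    F    |          T          |             F             | F
F | T | T | T |    T    |       T       |       F        |          F           |             T              |    T    |    T    |          F          |             T             | F
T | F | F | F |    F    |       T       |       F        |          T           |             F              |    T    |    T    |          F          |             F             | F
T | F | F | T |    T    |       T       |       F        |          T           |             F              |    T    |    T    |          F          |             F             | T
T | F | T | F |    F    |       T       |       F        |          F           |             T              |    T    |    T    |          F          |             F             | T
T | F | T | T |    T    |       T       |       F        |          F           |             T              |    T    |    T    |          F          |             F             | F
T | T | F | F |    F    |       F       |       T        |          F           |             T              |    T    |    T    |          F          |             F             | F
T | T | F | T |    T    |       T       |       F        |          T           |             F              |    T    |    T    |          F          |             F             | T
T | T | T | F |    F    |       F       |       T        |          T           |             T              |    T    |    T    |          F          |             F             | F
T | T | T | T |    T    |       T       |       F        |          F           |             T              |    T    |    T    |          F          |             F             | F
The formula is true on 7 of the 16 rows.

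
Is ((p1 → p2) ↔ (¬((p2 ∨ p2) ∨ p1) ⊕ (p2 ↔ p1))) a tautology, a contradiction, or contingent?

contingent

  p1     p2   |    φ  
False  False  |  False
False   True  |  False
 True  False  |   True
 True   True  |   True
2 of 4 rows are True, so the formula is contingent.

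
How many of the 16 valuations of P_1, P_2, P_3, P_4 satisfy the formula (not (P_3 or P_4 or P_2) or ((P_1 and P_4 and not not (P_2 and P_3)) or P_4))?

10

 P_1    P_2    P_3    P_4   |  (P_3 or P_4 or P_2)  not (P_3 or P_4 or P_2)  (P_2 and P_3)  not (P_2 and P_3)  not not (P_2 and P_3)    φ  
False  False  False  False  |         False                   True               False             True                False           True
False  False  False   True  |          True                  False               False             True                False           True
False  False   True  False  |          True                  False               False             True                False          False
False  False   True   True  |          True                  False               False             True                False           True
False   True  False  False  |          True                  False               False             True                False          False
False   True  False   True  |          True                  False               False             True                False           True
False   True   True  False  |          True                  False                True            False                 True          False
False   True   True   True  |          True                  False                True            False                 True           True
 True  False  False  False  |         False                   True               False             True                False           True
 True  False  False   True  |          True                  False               False             True                False           True
 True  False   True  False  |          True                  False               False             True                False          False
 True  False   True   True  |          True                  False               False             True                False           True
 True   True  False  False  |          True                  False               False             True                False          False
 True   True  False   True  |          True                  False               False             True                False           True
 True   True   True  False  |          True                  False                True            False                 True          False
 True   True   True   True  |          True                  False                True            False                 True           True
The formula is true on 10 of the 16 rows.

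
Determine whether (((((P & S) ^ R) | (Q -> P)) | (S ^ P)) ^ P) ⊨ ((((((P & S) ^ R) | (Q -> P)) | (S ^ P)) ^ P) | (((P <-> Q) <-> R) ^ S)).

P  Q  R  S  |  φ  ψ
1  1  1  1  |  0  0
1  1  1  0  |  0  1
1  1  0  1  |  0  1
1  1  0  0  |  0  0
1  0  1  1  |  0  1
1  0  1  0  |  0  0
1  0  0  1  |  0  0
1  0  0  0  |  0  1
0  1  1  1  |  1  1
0  1  1  0  |  1  1
0  1  0  1  |  1  1
0  1  0  0  |  0  1
0  0  1  1  |  1  1
0  0  1  0  |  1  1
0  0  0  1  |  1  1
0  0  0  0  |  1  1
In every row where φ is true, ψ is also true, so φ ⊨ ψ.

yes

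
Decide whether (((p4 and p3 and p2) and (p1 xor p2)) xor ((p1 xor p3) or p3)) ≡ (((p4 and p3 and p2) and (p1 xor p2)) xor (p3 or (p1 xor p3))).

equivalent

p1  p2  p3  p4  |  φ  ψ
T   T   T   T   |  T  T
T   T   T   F   |  T  T
T   T   F   T   |  T  T
T   T   F   F   |  T  T
T   F   T   T   |  T  T
T   F   T   F   |  T  T
T   F   F   T   |  T  T
T   F   F   F   |  T  T
F   T   T   T   |  F  F
F   T   T   F   |  T  T
F   T   F   T   |  F  F
F   T   F   F   |  F  F
F   F   T   T   |  T  T
F   F   T   F   |  T  T
F   F   F   T   |  F  F
F   F   F   F   |  F  F
The columns for φ and ψ agree on every row, so they are logically equivalent.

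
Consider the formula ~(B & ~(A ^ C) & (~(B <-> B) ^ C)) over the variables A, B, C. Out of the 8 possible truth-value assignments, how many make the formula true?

  A   |   B   |   C   |   φ  
----- | ----- | ----- | -----
 True |  True |  True | False
 True |  True | False |  True
 True | False |  True |  True
 True | False | False |  True
False |  True |  True |  True
False |  True | False |  True
False | False |  True |  True
False | False | False |  True
The formula is true on 7 of the 8 rows.

7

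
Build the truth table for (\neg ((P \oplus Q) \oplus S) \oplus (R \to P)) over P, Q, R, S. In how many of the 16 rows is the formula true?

P | Q | R | S | (P \oplus Q) | ((P \oplus Q) \oplus S) | \neg ((P \oplus Q) \oplus S) | (R \to P) | φ
- | - | - | - | ------------ | ----------------------- | ---------------------------- | --------- | -
0 | 0 | 0 | 0 |      0       |            0            |              1               |     1     | 0
0 | 0 | 0 | 1 |      0       |            1            |              0               |     1     | 1
0 | 0 | 1 | 0 |      0       |            0            |              1               |     0     | 1
0 | 0 | 1 | 1 |      0       |            1            |              0               |     0     | 0
0 | 1 | 0 | 0 |      1       |            1            |              0               |     1     | 1
0 | 1 | 0 | 1 |      1       |            0            |              1               |     1     | 0
0 | 1 | 1 | 0 |      1       |            1            |              0               |     0     | 0
0 | 1 | 1 | 1 |      1       |            0            |              1               |     0     | 1
1 | 0 | 0 | 0 |      1       |            1            |              0               |     1     | 1
1 | 0 | 0 | 1 |      1       |            0            |              1               |     1     | 0
1 | 0 | 1 | 0 |      1       |            1            |              0               |     1     | 1
1 | 0 | 1 | 1 |      1       |            0            |              1               |     1     | 0
1 | 1 | 0 | 0 |      0       |            0            |              1               |     1     | 0
1 | 1 | 0 | 1 |      0       |            1            |              0               |     1     | 1
1 | 1 | 1 | 0 |      0       |            0            |              1               |     1     | 0
1 | 1 | 1 | 1 |      0       |            1            |              0               |     1     | 1
The formula is true on 8 of the 16 rows.

8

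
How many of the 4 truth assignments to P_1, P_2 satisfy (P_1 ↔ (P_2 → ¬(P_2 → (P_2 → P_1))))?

P_1  P_2  |  φ
 F    F   |  F
 F    T   |  F
 T    F   |  T
 T    T   |  F
The formula is true on 1 of the 4 rows.

1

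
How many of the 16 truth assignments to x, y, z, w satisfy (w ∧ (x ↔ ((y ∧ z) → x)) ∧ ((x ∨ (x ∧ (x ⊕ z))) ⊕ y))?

3

x  y  z  w  |  φ
0  0  0  0  |  0
0  0  0  1  |  0
0  0  1  0  |  0
0  0  1  1  |  0
0  1  0  0  |  0
0  1  0  1  |  0
0  1  1  0  |  0
0  1  1  1  |  1
1  0  0  0  |  0
1  0  0  1  |  1
1  0  1  0  |  0
1  0  1  1  |  1
1  1  0  0  |  0
1  1  0  1  |  0
1  1  1  0  |  0
1  1  1  1  |  0
The formula is true on 3 of the 16 rows.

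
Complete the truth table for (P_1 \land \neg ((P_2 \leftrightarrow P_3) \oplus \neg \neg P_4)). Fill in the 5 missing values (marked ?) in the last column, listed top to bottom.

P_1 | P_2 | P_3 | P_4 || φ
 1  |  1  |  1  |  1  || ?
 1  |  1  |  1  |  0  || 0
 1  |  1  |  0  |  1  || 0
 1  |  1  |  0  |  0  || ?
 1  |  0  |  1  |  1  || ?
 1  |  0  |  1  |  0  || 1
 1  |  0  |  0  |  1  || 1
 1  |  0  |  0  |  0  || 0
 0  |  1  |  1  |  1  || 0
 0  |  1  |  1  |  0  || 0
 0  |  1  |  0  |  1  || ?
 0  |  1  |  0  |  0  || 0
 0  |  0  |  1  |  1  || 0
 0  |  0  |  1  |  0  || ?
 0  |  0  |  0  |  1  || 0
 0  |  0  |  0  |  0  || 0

1, 1, 0, 0, 0

Row P_1=1, P_2=1, P_3=1, P_4=1: \neg ((P_2 \leftrightarrow P_3) \oplus \neg \neg P_4) = 1, so the formula = 1.
Row P_1=1, P_2=1, P_3=0, P_4=0: \neg ((P_2 \leftrightarrow P_3) \oplus \neg \neg P_4) = 1, so the formula = 1.
Row P_1=1, P_2=0, P_3=1, P_4=1: \neg ((P_2 \leftrightarrow P_3) \oplus \neg \neg P_4) = 0, so the formula = 0.
Row P_1=0, P_2=1, P_3=0, P_4=1: \neg ((P_2 \leftrightarrow P_3) \oplus \neg \neg P_4) = 0, so the formula = 0.
Row P_1=0, P_2=0, P_3=1, P_4=0: \neg ((P_2 \leftrightarrow P_3) \oplus \neg \neg P_4) = 1, so the formula = 0.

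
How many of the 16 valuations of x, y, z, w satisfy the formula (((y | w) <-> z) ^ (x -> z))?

x  y  z  w     (((y | w) <-> z) ^ (x -> z))
0  0  0  0                  0              
0  0  0  1                  1              
0  0  1  0                  1              
0  0  1  1                  0              
0  1  0  0                  1              
0  1  0  1                  1              
0  1  1  0                  0              
0  1  1  1                  0              
1  0  0  0                  1              
1  0  0  1                  0              
1  0  1  0                  1              
1  0  1  1                  0              
1  1  0  0                  0              
1  1  0  1                  0              
1  1  1  0                  0              
1  1  1  1                  0              
The formula is true on 6 of the 16 rows.

6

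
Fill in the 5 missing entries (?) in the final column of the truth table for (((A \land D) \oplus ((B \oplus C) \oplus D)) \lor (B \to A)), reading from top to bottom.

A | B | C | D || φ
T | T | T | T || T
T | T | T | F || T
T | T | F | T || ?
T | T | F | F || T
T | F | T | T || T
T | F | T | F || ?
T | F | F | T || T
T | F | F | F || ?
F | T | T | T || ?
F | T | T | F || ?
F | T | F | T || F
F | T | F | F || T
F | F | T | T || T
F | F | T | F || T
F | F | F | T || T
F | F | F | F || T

Row A=T, B=T, C=F, D=T: ((A \land D) \oplus ((B \oplus C) \oplus D)) = T, (B \to A) = T, so the formula = T.
Row A=T, B=F, C=T, D=F: ((A \land D) \oplus ((B \oplus C) \oplus D)) = T, (B \to A) = T, so the formula = T.
Row A=T, B=F, C=F, D=F: ((A \land D) \oplus ((B \oplus C) \oplus D)) = F, (B \to A) = T, so the formula = T.
Row A=F, B=T, C=T, D=T: ((A \land D) \oplus ((B \oplus C) \oplus D)) = T, (B \to A) = F, so the formula = T.
Row A=F, B=T, C=T, D=F: ((A \land D) \oplus ((B \oplus C) \oplus D)) = F, (B \to A) = F, so the formula = F.

T, T, T, T, F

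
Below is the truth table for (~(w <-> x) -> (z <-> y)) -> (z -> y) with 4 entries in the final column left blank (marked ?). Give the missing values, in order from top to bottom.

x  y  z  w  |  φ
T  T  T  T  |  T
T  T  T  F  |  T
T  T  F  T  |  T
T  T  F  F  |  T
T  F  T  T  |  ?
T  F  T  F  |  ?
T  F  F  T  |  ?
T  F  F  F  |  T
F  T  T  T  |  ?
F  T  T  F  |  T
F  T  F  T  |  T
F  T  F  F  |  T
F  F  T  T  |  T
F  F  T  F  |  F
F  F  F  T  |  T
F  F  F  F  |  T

F, T, T, T

Row x=T, y=F, z=T, w=T: (~(w <-> x) -> (z <-> y)) = T, (z -> y) = F, so the formula = F.
Row x=T, y=F, z=T, w=F: (~(w <-> x) -> (z <-> y)) = F, (z -> y) = F, so the formula = T.
Row x=T, y=F, z=F, w=T: (~(w <-> x) -> (z <-> y)) = T, (z -> y) = T, so the formula = T.
Row x=F, y=T, z=T, w=T: (~(w <-> x) -> (z <-> y)) = T, (z -> y) = T, so the formula = T.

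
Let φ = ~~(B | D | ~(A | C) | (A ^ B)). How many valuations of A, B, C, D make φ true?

A  B  C  D     ~~(B | D | ~(A | C) | (A ^ B))
F  F  F  F                   T               
F  F  F  T                   T               
F  F  T  F                   F               
F  F  T  T                   T               
F  T  F  F                   T               
F  T  F  T                   T               
F  T  T  F                   T               
F  T  T  T                   T               
T  F  F  F                   T               
T  F  F  T                   T               
T  F  T  F                   T               
T  F  T  T                   T               
T  T  F  F                   T               
T  T  F  T                   T               
T  T  T  F                   T               
T  T  T  T                   T               
The formula is true on 15 of the 16 rows.

15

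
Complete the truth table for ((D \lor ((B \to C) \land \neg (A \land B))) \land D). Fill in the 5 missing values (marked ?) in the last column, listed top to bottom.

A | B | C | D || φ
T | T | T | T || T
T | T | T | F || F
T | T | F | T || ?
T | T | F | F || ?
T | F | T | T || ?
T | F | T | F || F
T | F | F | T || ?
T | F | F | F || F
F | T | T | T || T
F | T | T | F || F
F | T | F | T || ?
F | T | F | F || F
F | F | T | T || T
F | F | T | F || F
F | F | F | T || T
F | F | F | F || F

Row A=T, B=T, C=F, D=T: (D \lor ((B \to C) \land \neg (A \land B))) = T, so the formula = T.
Row A=T, B=T, C=F, D=F: (D \lor ((B \to C) \land \neg (A \land B))) = F, so the formula = F.
Row A=T, B=F, C=T, D=T: (D \lor ((B \to C) \land \neg (A \land B))) = T, so the formula = T.
Row A=T, B=F, C=F, D=T: (D \lor ((B \to C) \land \neg (A \land B))) = T, so the formula = T.
Row A=F, B=T, C=F, D=T: (D \lor ((B \to C) \land \neg (A \land B))) = T, so the formula = T.

T, F, T, T, T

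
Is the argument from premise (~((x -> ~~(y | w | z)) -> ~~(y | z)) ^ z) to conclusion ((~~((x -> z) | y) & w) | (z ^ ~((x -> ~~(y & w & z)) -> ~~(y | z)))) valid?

no

x | y | z | w || φ | ψ
F | F | F | F || T | T
F | F | F | T || T | T
F | F | T | F || T | T
F | F | T | T || T | T
F | T | F | F || F | F
F | T | F | T || F | T
F | T | T | F || T | T
F | T | T | T || T | T
T | F | F | F || F | F
T | F | F | T || T | F
T | F | T | F || T | T
T | F | T | T || T | T
T | T | F | F || F | F
T | T | F | T || F | T
T | T | T | F || T | T
T | T | T | T || T | T
At x=T, y=F, z=F, w=T we have φ true but ψ false, so φ does not entail ψ.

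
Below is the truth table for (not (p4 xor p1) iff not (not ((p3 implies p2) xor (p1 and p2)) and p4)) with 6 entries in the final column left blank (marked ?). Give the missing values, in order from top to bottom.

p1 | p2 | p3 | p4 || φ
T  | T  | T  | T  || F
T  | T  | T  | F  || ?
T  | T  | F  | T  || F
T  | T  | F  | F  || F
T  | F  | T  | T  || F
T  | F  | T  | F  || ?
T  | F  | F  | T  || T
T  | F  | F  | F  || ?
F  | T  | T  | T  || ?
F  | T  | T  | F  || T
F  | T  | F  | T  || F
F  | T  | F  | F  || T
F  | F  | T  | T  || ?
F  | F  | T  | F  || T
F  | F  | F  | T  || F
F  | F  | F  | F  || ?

F, F, F, F, T, T

Row p1=T, p2=T, p3=T, p4=F: not (p4 xor p1) = F, not (not ((p3 implies p2) xor (p1 and p2)) and p4) = T, so the formula = F.
Row p1=T, p2=F, p3=T, p4=F: not (p4 xor p1) = F, not (not ((p3 implies p2) xor (p1 and p2)) and p4) = T, so the formula = F.
Row p1=T, p2=F, p3=F, p4=F: not (p4 xor p1) = F, not (not ((p3 implies p2) xor (p1 and p2)) and p4) = T, so the formula = F.
Row p1=F, p2=T, p3=T, p4=T: not (p4 xor p1) = F, not (not ((p3 implies p2) xor (p1 and p2)) and p4) = T, so the formula = F.
Row p1=F, p2=F, p3=T, p4=T: not (p4 xor p1) = F, not (not ((p3 implies p2) xor (p1 and p2)) and p4) = F, so the formula = T.
Row p1=F, p2=F, p3=F, p4=F: not (p4 xor p1) = T, not (not ((p3 implies p2) xor (p1 and p2)) and p4) = T, so the formula = T.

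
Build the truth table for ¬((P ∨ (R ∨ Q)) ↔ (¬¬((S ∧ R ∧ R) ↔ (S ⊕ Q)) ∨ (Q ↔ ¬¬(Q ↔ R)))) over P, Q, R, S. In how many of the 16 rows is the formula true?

4

P | Q | R | S || φ
T | T | T | T || F
T | T | T | F || F
T | T | F | T || F
T | T | F | F || T
T | F | T | T || F
T | F | T | F || F
T | F | F | T || T
T | F | F | F || F
F | T | T | T || F
F | T | T | F || F
F | T | F | T || F
F | T | F | F || T
F | F | T | T || F
F | F | T | F || F
F | F | F | T || F
F | F | F | F || T
The formula is true on 4 of the 16 rows.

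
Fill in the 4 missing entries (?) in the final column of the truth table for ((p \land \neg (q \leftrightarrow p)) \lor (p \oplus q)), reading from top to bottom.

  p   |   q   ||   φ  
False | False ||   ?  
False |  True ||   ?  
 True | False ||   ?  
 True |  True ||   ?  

False, True, True, False

Row p=False, q=False: (p \land \neg (q \leftrightarrow p)) = False, (p \oplus q) = False, so the formula = False.
Row p=False, q=True: (p \land \neg (q \leftrightarrow p)) = False, (p \oplus q) = True, so the formula = True.
Row p=True, q=False: (p \land \neg (q \leftrightarrow p)) = True, (p \oplus q) = True, so the formula = True.
Row p=True, q=True: (p \land \neg (q \leftrightarrow p)) = False, (p \oplus q) = False, so the formula = False.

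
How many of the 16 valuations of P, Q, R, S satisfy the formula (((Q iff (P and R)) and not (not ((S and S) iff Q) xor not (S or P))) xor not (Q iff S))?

P | Q | R | S || φ
T | T | T | T || T
T | T | T | F || T
T | T | F | T || F
T | T | F | F || T
T | F | T | T || T
T | F | T | F || F
T | F | F | T || T
T | F | F | F || T
F | T | T | T || F
F | T | T | F || T
F | T | F | T || F
F | T | F | F || T
F | F | T | T || T
F | F | T | F || F
F | F | F | T || T
F | F | F | F || F
The formula is true on 10 of the 16 rows.

10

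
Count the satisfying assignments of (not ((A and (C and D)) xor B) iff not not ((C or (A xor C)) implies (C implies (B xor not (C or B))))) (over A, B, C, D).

  A   |   B   |   C   |   D   || (C and D) | (A and (C and D)) | ((A and (C and D)) xor B) | (A xor C) | (C or (A xor C)) | (C or B) | not (C or B) | (B xor not (C or B)) |   φ  
False | False | False | False ||   False   |       False       |           False           |   False   |      False       |  False   |     True     |         True         |  True
False | False | False |  True ||   False   |       False       |           False           |   False   |      False       |  False   |     True     |         True         |  True
False | False |  True | False ||   False   |       False       |           False           |    True   |       True       |   True   |    False     |        False         | False
False | False |  True |  True ||    True   |       False       |           False           |    True   |       True       |   True   |    False     |        False         | False
False |  True | False | False ||   False   |       False       |            True           |   False   |      False       |   True   |    False     |         True         | False
False |  True | False |  True ||   False   |       False       |            True           |   False   |      False       |   True   |    False     |         True         | False
False |  True |  True | False ||   False   |       False       |            True           |    True   |       True       |   True   |    False     |         True         | False
False |  True |  True |  True ||    True   |       False       |            True           |    True   |       True       |   True   |    False     |         True         | False
 True | False | False | False ||   False   |       False       |           False           |    True   |       True       |  False   |     True     |         True         |  True
 True | False | False |  True ||   False   |       False       |           False           |    True   |       True       |  False   |     True     |         True         |  True
 True | False |  True | False ||   False   |       False       |           False           |   False   |       True       |   True   |    False     |        False         | False
 True | False |  True |  True ||    True   |        True       |            True           |   False   |       True       |   True   |    False     |        False         |  True
 True |  True | False | False ||   False   |       False       |            True           |    True   |       True       |   True   |    False     |         True         | False
 True |  True | False |  True ||   False   |       False       |            True           |    True   |       True       |   True   |    False     |         True         | False
 True |  True |  True | False ||   False   |       False       |            True           |   False   |       True       |   True   |    False     |         True         | False
 True |  True |  True |  True ||    True   |        True       |           False           |   False   |       True       |   True   |    False     |         True         |  True
The formula is true on 6 of the 16 rows.

6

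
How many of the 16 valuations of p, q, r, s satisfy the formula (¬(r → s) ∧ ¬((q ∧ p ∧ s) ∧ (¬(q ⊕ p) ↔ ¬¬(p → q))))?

p  q  r  s  |  (r → s)  ¬(r → s)  (q ∧ p ∧ s)  (q ⊕ p)  ¬(q ⊕ p)  (p → q)  ¬(p → q)  ¬¬(p → q)  (¬(q ⊕ p) ↔ ¬¬(p → q))  φ
0  0  0  0  |     1        0           0          0        1         1        0          1                1             0
0  0  0  1  |     1        0           0          0        1         1        0          1                1             0
0  0  1  0  |     0        1           0          0        1         1        0          1                1             1
0  0  1  1  |     1        0           0          0        1         1        0          1                1             0
0  1  0  0  |     1        0           0          1        0         1        0          1                0             0
0  1  0  1  |     1        0           0          1        0         1        0          1                0             0
0  1  1  0  |     0        1           0          1        0         1        0          1                0             1
0  1  1  1  |     1        0           0          1        0         1        0          1                0             0
1  0  0  0  |     1        0           0          1        0         0        1          0                1             0
1  0  0  1  |     1        0           0          1        0         0        1          0                1             0
1  0  1  0  |     0        1           0          1        0         0        1          0                1             1
1  0  1  1  |     1        0           0          1        0         0        1          0                1             0
1  1  0  0  |     1        0           0          0        1         1        0          1                1             0
1  1  0  1  |     1        0           1          0        1         1        0          1                1             0
1  1  1  0  |     0        1           0          0        1         1        0          1                1             1
1  1  1  1  |     1        0           1          0        1         1        0          1                1             0
The formula is true on 4 of the 16 rows.

4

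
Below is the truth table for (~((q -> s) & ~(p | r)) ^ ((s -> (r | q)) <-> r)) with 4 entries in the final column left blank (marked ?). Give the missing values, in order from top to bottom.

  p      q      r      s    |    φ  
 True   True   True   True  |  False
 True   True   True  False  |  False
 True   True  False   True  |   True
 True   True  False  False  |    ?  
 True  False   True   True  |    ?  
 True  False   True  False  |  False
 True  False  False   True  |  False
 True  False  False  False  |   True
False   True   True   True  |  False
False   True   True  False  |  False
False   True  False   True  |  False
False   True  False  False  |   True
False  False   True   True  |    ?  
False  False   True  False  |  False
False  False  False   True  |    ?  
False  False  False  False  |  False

True, False, False, True

Row p=True, q=True, r=False, s=False: ~((q -> s) & ~(p | r)) = True, ((s -> (r | q)) <-> r) = False, so the formula = True.
Row p=True, q=False, r=True, s=True: ~((q -> s) & ~(p | r)) = True, ((s -> (r | q)) <-> r) = True, so the formula = False.
Row p=False, q=False, r=True, s=True: ~((q -> s) & ~(p | r)) = True, ((s -> (r | q)) <-> r) = True, so the formula = False.
Row p=False, q=False, r=False, s=True: ~((q -> s) & ~(p | r)) = False, ((s -> (r | q)) <-> r) = True, so the formula = True.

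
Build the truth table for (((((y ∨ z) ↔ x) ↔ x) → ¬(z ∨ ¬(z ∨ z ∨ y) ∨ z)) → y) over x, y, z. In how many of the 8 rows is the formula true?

6

x | y | z | φ
- | - | - | -
1 | 1 | 1 | 1
1 | 1 | 0 | 1
1 | 0 | 1 | 1
1 | 0 | 0 | 0
0 | 1 | 1 | 1
0 | 1 | 0 | 1
0 | 0 | 1 | 1
0 | 0 | 0 | 0
The formula is true on 6 of the 8 rows.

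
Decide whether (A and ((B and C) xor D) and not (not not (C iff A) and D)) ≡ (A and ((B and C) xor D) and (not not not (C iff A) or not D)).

A  B  C  D  |  φ  ψ
1  1  1  1  |  0  0
1  1  1  0  |  1  1
1  1  0  1  |  1  1
1  1  0  0  |  0  0
1  0  1  1  |  0  0
1  0  1  0  |  0  0
1  0  0  1  |  1  1
1  0  0  0  |  0  0
0  1  1  1  |  0  0
0  1  1  0  |  0  0
0  1  0  1  |  0  0
0  1  0  0  |  0  0
0  0  1  1  |  0  0
0  0  1  0  |  0  0
0  0  0  1  |  0  0
0  0  0  0  |  0  0
The columns for φ and ψ agree on every row, so they are logically equivalent.

equivalent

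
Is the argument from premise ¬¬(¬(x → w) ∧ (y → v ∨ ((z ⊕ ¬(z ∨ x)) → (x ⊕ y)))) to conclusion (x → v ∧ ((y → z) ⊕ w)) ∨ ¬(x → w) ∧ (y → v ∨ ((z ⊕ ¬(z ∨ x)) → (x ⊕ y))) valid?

yes

x  y  z  w  v  |  φ  ψ
1  1  1  1  1  |  0  0
1  1  1  1  0  |  0  0
1  1  1  0  1  |  1  1
1  1  1  0  0  |  0  0
1  1  0  1  1  |  0  1
1  1  0  1  0  |  0  0
1  1  0  0  1  |  1  1
1  1  0  0  0  |  1  1
1  0  1  1  1  |  0  0
1  0  1  1  0  |  0  0
1  0  1  0  1  |  1  1
1  0  1  0  0  |  1  1
1  0  0  1  1  |  0  0
1  0  0  1  0  |  0  0
1  0  0  0  1  |  1  1
1  0  0  0  0  |  1  1
0  1  1  1  1  |  0  1
0  1  1  1  0  |  0  1
0  1  1  0  1  |  0  1
0  1  1  0  0  |  0  1
0  1  0  1  1  |  0  1
0  1  0  1  0  |  0  1
0  1  0  0  1  |  0  1
0  1  0  0  0  |  0  1
0  0  1  1  1  |  0  1
0  0  1  1  0  |  0  1
0  0  1  0  1  |  0  1
0  0  1  0  0  |  0  1
0  0  0  1  1  |  0  1
0  0  0  1  0  |  0  1
0  0  0  0  1  |  0  1
0  0  0  0  0  |  0  1
In every row where φ is true, ψ is also true, so φ ⊨ ψ.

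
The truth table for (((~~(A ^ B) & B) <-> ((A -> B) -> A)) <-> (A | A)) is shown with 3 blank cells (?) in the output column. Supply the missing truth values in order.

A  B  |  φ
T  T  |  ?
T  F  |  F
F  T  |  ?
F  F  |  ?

Row A=T, B=T: ((~~(A ^ B) & B) <-> ((A -> B) -> A)) = F, (A | A) = T, so the formula = F.
Row A=F, B=T: ((~~(A ^ B) & B) <-> ((A -> B) -> A)) = F, (A | A) = F, so the formula = T.
Row A=F, B=F: ((~~(A ^ B) & B) <-> ((A -> B) -> A)) = T, (A | A) = F, so the formula = F.

F, T, F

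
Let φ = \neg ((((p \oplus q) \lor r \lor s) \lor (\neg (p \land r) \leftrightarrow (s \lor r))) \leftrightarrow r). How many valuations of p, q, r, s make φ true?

p  q  r  s  |  (p \oplus q)  ((p \oplus q) \lor r \lor s)  (p \land r)  \neg (p \land r)  (s \lor r)  φ
T  T  T  T  |       F                     T                     T              F              T       F
T  T  T  F  |       F                     T                     T              F              T       F
T  T  F  T  |       F                     T                     F              T              T       T
T  T  F  F  |       F                     F                     F              T              F       F
T  F  T  T  |       T                     T                     T              F              T       F
T  F  T  F  |       T                     T                     T              F              T       F
T  F  F  T  |       T                     T                     F              T              T       T
T  F  F  F  |       T                     T                     F              T              F       T
F  T  T  T  |       T                     T                     F              T              T       F
F  T  T  F  |       T                     T                     F              T              T       F
F  T  F  T  |       T                     T                     F              T              T       T
F  T  F  F  |       T                     T                     F              T              F       T
F  F  T  T  |       F                     T                     F              T              T       F
F  F  T  F  |       F                     T                     F              T              T       F
F  F  F  T  |       F                     T                     F              T              T       T
F  F  F  F  |       F                     F                     F              T              F       F
The formula is true on 6 of the 16 rows.

6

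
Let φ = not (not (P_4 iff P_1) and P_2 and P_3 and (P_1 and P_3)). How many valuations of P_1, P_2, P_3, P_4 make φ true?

 P_1  |  P_2  |  P_3  |  P_4  ||   φ  
 True |  True |  True |  True ||  True
 True |  True |  True | False || False
 True |  True | False |  True ||  True
 True |  True | False | False ||  True
 True | False |  True |  True ||  True
 True | False |  True | False ||  True
 True | False | False |  True ||  True
 True | False | False | False ||  True
False |  True |  True |  True ||  True
False |  True |  True | False ||  True
False |  True | False |  True ||  True
False |  True | False | False ||  True
False | False |  True |  True ||  True
False | False |  True | False ||  True
False | False | False |  True ||  True
False | False | False | False ||  True
The formula is true on 15 of the 16 rows.

15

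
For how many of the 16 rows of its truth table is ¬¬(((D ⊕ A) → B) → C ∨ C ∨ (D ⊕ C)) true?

A | B | C | D || (D ⊕ A) | ((D ⊕ A) → B) | (D ⊕ C) | (C ∨ C ∨ (D ⊕ C)) | φ
F | F | F | F ||    F    |       T       |    F    |         F         | F
F | F | F | T ||    T    |       F       |    T    |         T         | T
F | F | T | F ||    F    |       T       |    T    |         T         | T
F | F | T | T ||    T    |       F       |    F    |         T         | T
F | T | F | F ||    F    |       T       |    F    |         F         | F
F | T | F | T ||    T    |       T       |    T    |         T         | T
F | T | T | F ||    F    |       T       |    T    |         T         | T
F | T | T | T ||    T    |       T       |    F    |         T         | T
T | F | F | F ||    T    |       F       |    F    |         F         | T
T | F | F | T ||    F    |       T       |    T    |         T         | T
T | F | T | F ||    T    |       F       |    T    |         T         | T
T | F | T | T ||    F    |       T       |    F    |         T         | T
T | T | F | F ||    T    |       T       |    F    |         F         | F
T | T | F | T ||    F    |       T       |    T    |         T         | T
T | T | T | F ||    T    |       T       |    T    |         T         | T
T | T | T | T ||    F    |       T       |    F    |         T         | T
The formula is true on 13 of the 16 rows.

13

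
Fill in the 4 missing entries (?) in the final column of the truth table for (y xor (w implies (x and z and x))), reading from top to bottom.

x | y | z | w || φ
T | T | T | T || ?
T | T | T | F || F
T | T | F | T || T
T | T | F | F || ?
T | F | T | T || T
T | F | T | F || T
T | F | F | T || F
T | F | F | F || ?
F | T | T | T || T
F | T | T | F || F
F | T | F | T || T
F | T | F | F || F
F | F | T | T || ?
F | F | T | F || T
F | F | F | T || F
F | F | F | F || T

F, F, T, F

Row x=T, y=T, z=T, w=T: (w implies (x and z and x)) = T, so the formula = F.
Row x=T, y=T, z=F, w=F: (w implies (x and z and x)) = T, so the formula = F.
Row x=T, y=F, z=F, w=F: (w implies (x and z and x)) = T, so the formula = T.
Row x=F, y=F, z=T, w=T: (w implies (x and z and x)) = F, so the formula = F.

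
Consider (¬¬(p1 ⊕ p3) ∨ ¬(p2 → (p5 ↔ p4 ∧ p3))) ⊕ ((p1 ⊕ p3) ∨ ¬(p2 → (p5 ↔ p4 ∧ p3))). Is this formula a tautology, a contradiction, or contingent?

contradiction

p1 | p2 | p3 | p4 | p5 | φ
-- | -- | -- | -- | -- | -
T  | T  | T  | T  | T  | F
T  | T  | T  | T  | F  | F
T  | T  | T  | F  | T  | F
T  | T  | T  | F  | F  | F
T  | T  | F  | T  | T  | F
T  | T  | F  | T  | F  | F
T  | T  | F  | F  | T  | F
T  | T  | F  | F  | F  | F
T  | F  | T  | T  | T  | F
T  | F  | T  | T  | F  | F
T  | F  | T  | F  | T  | F
T  | F  | T  | F  | F  | F
T  | F  | F  | T  | T  | F
T  | F  | F  | T  | F  | F
T  | F  | F  | F  | T  | F
T  | F  | F  | F  | F  | F
F  | T  | T  | T  | T  | F
F  | T  | T  | T  | F  | F
F  | T  | T  | F  | T  | F
F  | T  | T  | F  | F  | F
F  | T  | F  | T  | T  | F
F  | T  | F  | T  | F  | F
F  | T  | F  | F  | T  | F
F  | T  | F  | F  | F  | F
F  | F  | T  | T  | T  | F
F  | F  | T  | T  | F  | F
F  | F  | T  | F  | T  | F
F  | F  | T  | F  | F  | F
F  | F  | F  | T  | T  | F
F  | F  | F  | T  | F  | F
F  | F  | F  | F  | T  | F
F  | F  | F  | F  | F  | F
Every row is F, so the formula is a contradiction.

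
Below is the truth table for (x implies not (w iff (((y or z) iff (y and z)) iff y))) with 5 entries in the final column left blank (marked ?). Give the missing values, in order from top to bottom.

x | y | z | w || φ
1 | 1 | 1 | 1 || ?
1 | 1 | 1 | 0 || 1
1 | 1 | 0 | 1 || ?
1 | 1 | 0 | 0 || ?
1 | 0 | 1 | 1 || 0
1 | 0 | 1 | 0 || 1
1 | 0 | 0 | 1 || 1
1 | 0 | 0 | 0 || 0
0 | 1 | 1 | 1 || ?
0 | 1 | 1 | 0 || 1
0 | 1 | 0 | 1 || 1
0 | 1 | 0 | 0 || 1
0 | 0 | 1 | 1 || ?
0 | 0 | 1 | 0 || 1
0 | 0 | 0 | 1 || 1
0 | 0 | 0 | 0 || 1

0, 1, 0, 1, 1

Row x=1, y=1, z=1, w=1: not (w iff (((y or z) iff (y and z)) iff y)) = 0, so the formula = 0.
Row x=1, y=1, z=0, w=1: not (w iff (((y or z) iff (y and z)) iff y)) = 1, so the formula = 1.
Row x=1, y=1, z=0, w=0: not (w iff (((y or z) iff (y and z)) iff y)) = 0, so the formula = 0.
Row x=0, y=1, z=1, w=1: not (w iff (((y or z) iff (y and z)) iff y)) = 0, so the formula = 1.
Row x=0, y=0, z=1, w=1: not (w iff (((y or z) iff (y and z)) iff y)) = 0, so the formula = 1.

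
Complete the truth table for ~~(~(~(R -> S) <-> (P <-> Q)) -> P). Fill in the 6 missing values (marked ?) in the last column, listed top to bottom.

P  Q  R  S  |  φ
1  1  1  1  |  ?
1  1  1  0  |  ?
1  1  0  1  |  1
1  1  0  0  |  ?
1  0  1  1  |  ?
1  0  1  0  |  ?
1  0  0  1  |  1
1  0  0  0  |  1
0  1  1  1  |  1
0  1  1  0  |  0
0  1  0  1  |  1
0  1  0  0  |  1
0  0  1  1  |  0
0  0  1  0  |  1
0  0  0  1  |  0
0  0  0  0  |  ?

Row P=1, Q=1, R=1, S=1: (~(~(R -> S) <-> (P <-> Q)) -> P) = 1, ~(~(~(R -> S) <-> (P <-> Q)) -> P) = 0, so the formula = 1.
Row P=1, Q=1, R=1, S=0: (~(~(R -> S) <-> (P <-> Q)) -> P) = 1, ~(~(~(R -> S) <-> (P <-> Q)) -> P) = 0, so the formula = 1.
Row P=1, Q=1, R=0, S=0: (~(~(R -> S) <-> (P <-> Q)) -> P) = 1, ~(~(~(R -> S) <-> (P <-> Q)) -> P) = 0, so the formula = 1.
Row P=1, Q=0, R=1, S=1: (~(~(R -> S) <-> (P <-> Q)) -> P) = 1, ~(~(~(R -> S) <-> (P <-> Q)) -> P) = 0, so the formula = 1.
Row P=1, Q=0, R=1, S=0: (~(~(R -> S) <-> (P <-> Q)) -> P) = 1, ~(~(~(R -> S) <-> (P <-> Q)) -> P) = 0, so the formula = 1.
Row P=0, Q=0, R=0, S=0: (~(~(R -> S) <-> (P <-> Q)) -> P) = 0, ~(~(~(R -> S) <-> (P <-> Q)) -> P) = 1, so the formula = 0.

1, 1, 1, 1, 1, 0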